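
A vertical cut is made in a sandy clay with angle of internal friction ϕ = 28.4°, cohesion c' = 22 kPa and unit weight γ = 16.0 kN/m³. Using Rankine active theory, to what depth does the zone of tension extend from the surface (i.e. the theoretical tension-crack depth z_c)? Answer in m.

K_a = tan²(45° − 28.4°/2) = 0.3554; √K_a = 0.5961.
The active pressure is zero where K_a γ z = 2c√K_a, so z_c = 2c/(γ√K_a) = 2×22/(16.0×0.5961) = 4.613 m.

4.61 m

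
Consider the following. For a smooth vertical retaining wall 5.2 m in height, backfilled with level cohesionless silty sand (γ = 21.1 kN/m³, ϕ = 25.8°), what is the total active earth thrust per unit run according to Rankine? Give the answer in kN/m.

K_a = tan²(45° − φ/2) = 0.3935.
P_a = ½ K_a γ H² = 0.5 × 0.3935 × 21.1 × 5.2² = 112.3 kN/m.

112 kN/m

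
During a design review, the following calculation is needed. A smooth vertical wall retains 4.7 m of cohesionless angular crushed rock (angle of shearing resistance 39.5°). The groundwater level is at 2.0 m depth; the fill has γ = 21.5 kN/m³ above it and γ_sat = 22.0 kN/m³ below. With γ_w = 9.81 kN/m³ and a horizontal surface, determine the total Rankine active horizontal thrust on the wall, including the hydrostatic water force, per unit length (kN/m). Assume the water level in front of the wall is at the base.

81.0 kN/m

K_a = tan²(45° − φ/2) = 0.2224.
γ' = 22.0 − 9.81 = 12.19 kN/m³. Depth below WT = 2.7 m.
σ'_h at WT = K_a γ d_w = 9.565 kPa; at base = 9.565 + K_a γ' × 2.7 = 16.89 kPa.
P₁ (0–2.0 m) = ½×9.565×2.0 = 9.565. P₂ (2.0–4.7 m) = ½(9.565+16.89)×2.7 = 35.71.
P_w = ½ γ_w h₂² = 0.5×9.81×2.7² = 35.76. Total = 9.565+35.71+35.76 = 81.03 kN/m.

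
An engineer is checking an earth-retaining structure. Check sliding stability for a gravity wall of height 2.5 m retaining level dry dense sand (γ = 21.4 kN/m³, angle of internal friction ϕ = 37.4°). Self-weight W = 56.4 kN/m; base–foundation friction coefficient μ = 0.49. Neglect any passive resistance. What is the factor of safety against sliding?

1.69

K_a = tan²(45° − 37.4°/2) = 0.2443.
P_a = ½K_aγH² = 0.5×0.2443×21.4×2.5² = 16.34 kN/m, acting at H/3 = 0.8333 m above the base.
FS_sliding = μW / P_a = 0.49×56.4 / 16.34 = 1.692.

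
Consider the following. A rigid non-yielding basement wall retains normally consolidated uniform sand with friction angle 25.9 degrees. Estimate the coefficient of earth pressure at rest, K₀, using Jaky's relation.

K₀ = 1 − sin φ' = 1 − sin 25.9° = 0.5632.

0.563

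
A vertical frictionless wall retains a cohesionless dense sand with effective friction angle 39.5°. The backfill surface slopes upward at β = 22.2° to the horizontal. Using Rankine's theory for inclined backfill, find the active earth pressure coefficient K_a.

K_a = cos β · (cos β − √(cos²β − cos²φ)) / (cos β + √(cos²β − cos²φ)).
cos β = 0.9259, cos φ = 0.7716, √(cos²β − cos²φ) = 0.5117.
K_a = 0.9259 × (0.9259 − 0.5117)/(0.9259 + 0.5117) = 0.2668.

0.267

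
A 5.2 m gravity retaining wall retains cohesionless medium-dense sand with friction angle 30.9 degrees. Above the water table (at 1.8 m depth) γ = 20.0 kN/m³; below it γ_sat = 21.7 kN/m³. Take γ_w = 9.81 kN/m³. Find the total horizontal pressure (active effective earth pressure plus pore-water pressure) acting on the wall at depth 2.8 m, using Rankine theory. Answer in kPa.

K_a = (1 − sin φ)/(1 + sin φ) = 0.3214.
γ' = 21.7 − 9.81 = 11.89 kN/m³.
Effective vertical stress at 2.8 m: σ'_v = 20.0×1.8 + 11.89×1.000 = 47.89 kPa.
σ'_h = K_a σ'_v = 0.3214 × 47.89 = 15.39 kPa; u = γ_w × 1.000 = 9.810 kPa.
Total σ_h = 15.39 + 9.810 = 25.20 kPa.

25.2 kPa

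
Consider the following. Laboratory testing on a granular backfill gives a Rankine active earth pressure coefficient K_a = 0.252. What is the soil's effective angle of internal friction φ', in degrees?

36.7°

K_a = tan²(45° − φ/2) ⇒ 45° − φ/2 = arctan(√0.252) = 26.66°.
φ = 2(45° − 26.66°) = 36.69°.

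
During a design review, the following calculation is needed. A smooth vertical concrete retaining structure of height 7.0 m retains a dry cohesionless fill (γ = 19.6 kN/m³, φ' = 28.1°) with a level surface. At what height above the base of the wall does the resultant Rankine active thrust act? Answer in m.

2.33 m

K_a = 0.3596.
The pressure distribution is triangular, so the resultant acts at H/3 above the base = 7.0/3 = 2.333 m.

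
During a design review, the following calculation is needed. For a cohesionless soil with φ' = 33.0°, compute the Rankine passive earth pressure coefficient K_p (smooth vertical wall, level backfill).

K_p = (1 + sin φ)/(1 − sin φ) = tan²(45° + 33.0°/2) = 3.392.

3.39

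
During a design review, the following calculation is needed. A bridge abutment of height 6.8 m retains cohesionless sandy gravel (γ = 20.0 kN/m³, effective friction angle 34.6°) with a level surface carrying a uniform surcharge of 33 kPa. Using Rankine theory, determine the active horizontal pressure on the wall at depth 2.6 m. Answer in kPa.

23.4 kPa

K_a = (1 − sin φ)/(1 + sin φ) = 0.2756.
σ_v = γz + q = 20.0 × 2.6 + 33 = 85.00 kPa.
σ_h = K_a σ_v = 0.2756 × 85.00 = 23.43 kPa.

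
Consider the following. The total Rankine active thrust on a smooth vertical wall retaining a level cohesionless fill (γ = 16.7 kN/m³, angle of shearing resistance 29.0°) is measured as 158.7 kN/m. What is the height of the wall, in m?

K_a = 0.3470. P_a = ½ K_a γ H² ⇒ H = √(2P_a/(K_a γ)).
H = √(2×158.7/(0.3470×16.7)) = 7.401 m.

7.40 m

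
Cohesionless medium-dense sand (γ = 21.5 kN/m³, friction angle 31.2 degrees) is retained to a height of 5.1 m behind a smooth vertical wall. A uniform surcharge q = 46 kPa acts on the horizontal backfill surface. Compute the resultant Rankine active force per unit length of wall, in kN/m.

K_a = tan²(45° − φ/2) = 0.3175.
Soil triangle: ½ K_a γ H² = 0.5×0.3175×21.5×5.1² = 88.78 kN/m.
Surcharge rectangle: K_a q H = 0.3175×46×5.1 = 74.49 kN/m.
Total = 88.78 + 74.49 = 163.3 kN/m.

163 kN/m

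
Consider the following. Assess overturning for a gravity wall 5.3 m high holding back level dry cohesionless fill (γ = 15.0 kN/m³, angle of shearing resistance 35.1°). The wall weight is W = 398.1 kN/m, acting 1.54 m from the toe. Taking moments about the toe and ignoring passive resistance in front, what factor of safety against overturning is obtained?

K_a = tan²(45° − 35.1°/2) = 0.2698.
P_a = ½K_aγH² = 0.5×0.2698×15.0×5.3² = 56.85 kN/m, acting at H/3 = 1.767 m above the base.
Overturning moment M_o = P_a × H/3 = 56.85 × 1.767 = 100.4.
Resisting moment M_r = W × 1.54 = 398.1 × 1.54 = 613.1.
FS_overturning = M_r/M_o = 613.1/100.4 = 6.104.

6.10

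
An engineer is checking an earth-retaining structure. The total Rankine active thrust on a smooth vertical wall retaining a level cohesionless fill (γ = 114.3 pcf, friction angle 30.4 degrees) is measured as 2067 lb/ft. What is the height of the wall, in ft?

K_a = 0.3280. P_a = ½ K_a γ H² ⇒ H = √(2P_a/(K_a γ)).
H = √(2×2067/(0.3280×114.3)) = 10.50 ft.

10.5 ft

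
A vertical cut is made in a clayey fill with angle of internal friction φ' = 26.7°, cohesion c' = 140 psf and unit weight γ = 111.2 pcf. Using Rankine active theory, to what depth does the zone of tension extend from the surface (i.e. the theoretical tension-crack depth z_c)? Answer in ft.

K_a = tan²(45° − 26.7°/2) = 0.3800; √K_a = 0.6164.
The active pressure is zero where K_a γ z = 2c√K_a, so z_c = 2c/(γ√K_a) = 2×140/(111.2×0.6164) = 4.085 ft.

4.08 ft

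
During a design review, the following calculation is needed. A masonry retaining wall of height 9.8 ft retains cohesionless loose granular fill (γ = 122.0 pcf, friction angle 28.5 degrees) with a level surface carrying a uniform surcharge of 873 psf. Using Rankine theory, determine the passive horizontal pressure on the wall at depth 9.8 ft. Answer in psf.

K_p = (1 + sin φ)/(1 − sin φ) = 2.825.
σ_v = γz + q = 122.0 × 9.8 + 873 = 2069 psf.
σ_h = K_p σ_v = 2.825 × 2069 = 5844 psf.

5840 psf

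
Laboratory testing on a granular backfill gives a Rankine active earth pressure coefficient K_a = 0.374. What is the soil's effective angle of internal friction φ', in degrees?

K_a = tan²(45° − φ/2) ⇒ 45° − φ/2 = arctan(√0.374) = 31.45°.
φ = 2(45° − 31.45°) = 27.10°.

27.1°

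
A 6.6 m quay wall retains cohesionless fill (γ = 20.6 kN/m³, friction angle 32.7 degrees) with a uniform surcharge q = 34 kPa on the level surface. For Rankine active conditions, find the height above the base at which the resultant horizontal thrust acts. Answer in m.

2.57 m

K_a = 0.2985.
Triangular part P₁ = ½K_aγH² = 133.9 at H/3 = 2.200 m; rectangular part P₂ = K_a q H = 66.98 at H/2 = 3.300 m.
ȳ = (P₁·2.200 + P₂·3.300)/(P₁+P₂) = 2.567 m.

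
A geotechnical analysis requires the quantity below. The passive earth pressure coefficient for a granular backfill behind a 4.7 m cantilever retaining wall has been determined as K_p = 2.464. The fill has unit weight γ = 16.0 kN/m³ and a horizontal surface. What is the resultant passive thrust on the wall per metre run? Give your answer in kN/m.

435 kN/m

P = ½ K_p γ H² = 0.5 × 2.464 × 16.0 × 4.7² = 435.4 kN/m.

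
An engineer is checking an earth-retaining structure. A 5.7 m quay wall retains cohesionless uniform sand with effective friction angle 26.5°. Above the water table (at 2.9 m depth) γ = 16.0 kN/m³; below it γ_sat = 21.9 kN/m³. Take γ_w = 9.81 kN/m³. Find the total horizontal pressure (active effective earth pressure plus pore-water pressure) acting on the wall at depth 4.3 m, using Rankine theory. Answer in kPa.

K_a = (1 − sin φ)/(1 + sin φ) = 0.3829.
γ' = 21.9 − 9.81 = 12.09 kN/m³.
Effective vertical stress at 4.3 m: σ'_v = 16.0×2.9 + 12.09×1.40 = 63.33 kPa.
σ'_h = K_a σ'_v = 0.3829 × 63.33 = 24.25 kPa; u = γ_w × 1.40 = 13.73 kPa.
Total σ_h = 24.25 + 13.73 = 37.98 kPa.

38.0 kPa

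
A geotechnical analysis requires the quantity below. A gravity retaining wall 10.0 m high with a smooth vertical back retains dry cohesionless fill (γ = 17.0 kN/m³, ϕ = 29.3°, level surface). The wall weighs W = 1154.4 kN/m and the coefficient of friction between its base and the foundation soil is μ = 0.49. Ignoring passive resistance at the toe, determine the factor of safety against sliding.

1.94

K_a = tan²(45° − 29.3°/2) = 0.3428.
P_a = ½K_aγH² = 0.5×0.3428×17.0×10.0² = 291.4 kN/m, acting at H/3 = 3.333 m above the base.
FS_sliding = μW / P_a = 0.49×1154.4 / 291.4 = 1.941.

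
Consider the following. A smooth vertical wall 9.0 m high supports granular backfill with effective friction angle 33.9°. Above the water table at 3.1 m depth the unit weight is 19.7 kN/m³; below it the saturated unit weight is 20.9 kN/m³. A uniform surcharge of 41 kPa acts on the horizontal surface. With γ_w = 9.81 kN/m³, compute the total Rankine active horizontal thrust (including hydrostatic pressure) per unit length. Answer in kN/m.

K_a = tan²(45° − φ/2) = 0.2839.
γ' = 20.9 − 9.81 = 11.09 kN/m³. h₂ = H − d_w = 5.9 m.
σ'_h: at surface K_a·q = 11.64; at WT K_a(q+γd_w) = 28.98; at base K_a(q+γd_w+γ'h₂) = 47.55 kPa.
P₁ = ½(11.64+28.98)×3.1 = 62.96; P₂ = ½(28.98+47.55)×5.9 = 225.8; P_w = ½γ_w h₂² = 170.7.
Total = 62.96+225.8+170.7 = 459.5 kN/m.

459 kN/m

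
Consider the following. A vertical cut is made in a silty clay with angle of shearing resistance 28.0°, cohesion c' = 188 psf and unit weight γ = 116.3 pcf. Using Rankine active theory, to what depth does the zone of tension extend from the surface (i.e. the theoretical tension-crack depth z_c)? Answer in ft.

K_a = tan²(45° − 28.0°/2) = 0.3610; √K_a = 0.6009.
The active pressure is zero where K_a γ z = 2c√K_a, so z_c = 2c/(γ√K_a) = 2×188/(116.3×0.6009) = 5.381 ft.

5.38 ft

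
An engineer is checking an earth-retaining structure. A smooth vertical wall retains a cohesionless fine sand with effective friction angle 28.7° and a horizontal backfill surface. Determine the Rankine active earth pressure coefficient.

K_a = (1 − sin φ)/(1 + sin φ) = (1 − sin 28.7°)/(1 + sin 28.7°) = 0.3511.

0.351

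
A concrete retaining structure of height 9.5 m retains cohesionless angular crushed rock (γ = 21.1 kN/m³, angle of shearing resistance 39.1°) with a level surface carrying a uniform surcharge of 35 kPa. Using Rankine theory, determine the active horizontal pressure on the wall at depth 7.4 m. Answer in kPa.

K_a = (1 − sin φ)/(1 + sin φ) = 0.2265.
σ_v = γz + q = 21.1 × 7.4 + 35 = 191.1 kPa.
σ_h = K_a σ_v = 0.2265 × 191.1 = 43.29 kPa.

43.3 kPa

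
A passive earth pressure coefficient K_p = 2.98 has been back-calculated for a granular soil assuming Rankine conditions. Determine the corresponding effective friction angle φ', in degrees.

K_p = (1+sin φ)/(1−sin φ) ⇒ sin φ = (K_p − 1)/(K_p + 1) = 0.4975.
φ = arcsin(0.4975) = 29.83°.

29.8°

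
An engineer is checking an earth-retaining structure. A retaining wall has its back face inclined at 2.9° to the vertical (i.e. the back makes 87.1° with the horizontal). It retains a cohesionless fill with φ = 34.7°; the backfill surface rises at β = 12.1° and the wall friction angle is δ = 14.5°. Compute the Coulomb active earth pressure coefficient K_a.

0.314

K_a = sin²(α+φ) / [sin²α · sin(α−δ) · (1 + √{sin(φ+δ)sin(φ−β) / (sin(α−δ)sin(α+β))})²].
With α = 87.1°, φ = 34.7°, δ = 14.5°, β = 12.1°: K_a = 0.3136.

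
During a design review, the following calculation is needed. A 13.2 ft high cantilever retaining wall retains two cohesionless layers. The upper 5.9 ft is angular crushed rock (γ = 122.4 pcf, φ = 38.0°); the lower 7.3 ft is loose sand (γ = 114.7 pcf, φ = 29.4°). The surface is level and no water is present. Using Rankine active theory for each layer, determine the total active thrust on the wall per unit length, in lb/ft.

3350 lb/ft

K_a1 = tan²(45°−38.0°/2) = 0.2379; K_a2 = tan²(45°−29.4°/2) = 0.3415.
Layer 1: σ at base = K_a1 γ₁ h₁ = 171.8 psf; P₁ = ½×171.8×5.9 = 506.8.
Layer 2: σ_v at top = γ₁h₁ = 722.2; σ_h top = K_a2×722.2 = 246.6; σ_h base = K_a2×(722.2+114.7×7.3) = 532.5.
P₂ = ½(246.6+532.5)×7.3 = 2844. Total P_a = 506.8+2844 = 3351 lb/ft.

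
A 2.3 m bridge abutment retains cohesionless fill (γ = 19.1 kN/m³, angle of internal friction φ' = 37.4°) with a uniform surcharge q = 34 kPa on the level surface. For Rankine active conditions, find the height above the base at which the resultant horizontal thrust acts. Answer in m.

1.000 m

K_a = 0.2443.
Triangular part P₁ = ½K_aγH² = 12.34 at H/3 = 0.7667 m; rectangular part P₂ = K_a q H = 19.10 at H/2 = 1.150 m.
ȳ = (P₁·0.7667 + P₂·1.150)/(P₁+P₂) = 0.9996 m.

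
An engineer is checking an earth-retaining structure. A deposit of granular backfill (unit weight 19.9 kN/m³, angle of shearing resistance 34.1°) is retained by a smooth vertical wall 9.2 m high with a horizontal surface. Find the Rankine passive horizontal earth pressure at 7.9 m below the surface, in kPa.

K_p = (1 + sin φ)/(1 − sin φ) = 3.552.
σ_h = K_p γ z = 3.552 × 19.9 × 7.9 = 558.4 kPa.

558 kPa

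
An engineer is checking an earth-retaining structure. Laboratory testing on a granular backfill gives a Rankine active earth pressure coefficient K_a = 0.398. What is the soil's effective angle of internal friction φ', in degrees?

25.5°

K_a = tan²(45° − φ/2) ⇒ 45° − φ/2 = arctan(√0.398) = 32.25°.
φ = 2(45° − 32.25°) = 25.51°.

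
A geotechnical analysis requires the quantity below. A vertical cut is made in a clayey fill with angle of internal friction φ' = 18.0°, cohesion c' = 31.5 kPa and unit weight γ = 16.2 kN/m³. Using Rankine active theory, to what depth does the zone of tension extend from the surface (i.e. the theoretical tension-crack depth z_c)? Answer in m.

K_a = tan²(45° − 18.0°/2) = 0.5279; √K_a = 0.7265.
The active pressure is zero where K_a γ z = 2c√K_a, so z_c = 2c/(γ√K_a) = 2×31.5/(16.2×0.7265) = 5.353 m.

5.35 m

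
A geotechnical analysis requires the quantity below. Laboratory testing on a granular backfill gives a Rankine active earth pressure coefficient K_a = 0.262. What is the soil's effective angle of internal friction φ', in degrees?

K_a = tan²(45° − φ/2) ⇒ 45° − φ/2 = arctan(√0.262) = 27.11°.
φ = 2(45° − 27.11°) = 35.79°.

35.8°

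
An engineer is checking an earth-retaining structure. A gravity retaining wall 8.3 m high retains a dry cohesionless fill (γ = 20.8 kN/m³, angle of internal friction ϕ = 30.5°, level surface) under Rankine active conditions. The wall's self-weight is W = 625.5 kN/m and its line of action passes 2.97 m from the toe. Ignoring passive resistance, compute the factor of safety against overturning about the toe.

2.87

K_a = tan²(45° − 30.5°/2) = 0.3267.
P_a = ½K_aγH² = 0.5×0.3267×20.8×8.3² = 234.0 kN/m, acting at H/3 = 2.767 m above the base.
Overturning moment M_o = P_a × H/3 = 234.0 × 2.767 = 647.5.
Resisting moment M_r = W × 2.97 = 625.5 × 2.97 = 1858.
FS_overturning = M_r/M_o = 1858/647.5 = 2.869.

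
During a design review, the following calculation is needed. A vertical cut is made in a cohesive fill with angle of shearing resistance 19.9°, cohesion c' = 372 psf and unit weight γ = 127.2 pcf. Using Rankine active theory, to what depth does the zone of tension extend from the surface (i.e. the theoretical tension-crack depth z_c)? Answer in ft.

8.34 ft

K_a = tan²(45° − 19.9°/2) = 0.4921; √K_a = 0.7015.
The active pressure is zero where K_a γ z = 2c√K_a, so z_c = 2c/(γ√K_a) = 2×372/(127.2×0.7015) = 8.338 ft.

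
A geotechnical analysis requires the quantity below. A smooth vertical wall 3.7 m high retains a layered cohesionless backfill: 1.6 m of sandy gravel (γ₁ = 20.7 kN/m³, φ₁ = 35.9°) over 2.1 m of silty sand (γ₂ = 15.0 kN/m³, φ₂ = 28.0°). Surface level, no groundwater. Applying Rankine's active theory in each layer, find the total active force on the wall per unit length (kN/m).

K_a1 = tan²(45°−35.9°/2) = 0.2607; K_a2 = tan²(45°−28.0°/2) = 0.3610.
Layer 1: σ at base = K_a1 γ₁ h₁ = 8.636 kPa; P₁ = ½×8.636×1.6 = 6.909.
Layer 2: σ_v at top = γ₁h₁ = 33.12; σ_h top = K_a2×33.12 = 11.96; σ_h base = K_a2×(33.12+15.0×2.1) = 23.33.
P₂ = ½(11.96+23.33)×2.1 = 37.05. Total P_a = 6.909+37.05 = 43.96 kN/m.

44.0 kN/m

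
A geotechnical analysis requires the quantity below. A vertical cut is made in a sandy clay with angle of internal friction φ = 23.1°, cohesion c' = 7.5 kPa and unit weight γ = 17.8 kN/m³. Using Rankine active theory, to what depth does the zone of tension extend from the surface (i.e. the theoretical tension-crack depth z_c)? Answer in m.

1.28 m

K_a = tan²(45° − 23.1°/2) = 0.4364; √K_a = 0.6606.
The active pressure is zero where K_a γ z = 2c√K_a, so z_c = 2c/(γ√K_a) = 2×7.5/(17.8×0.6606) = 1.276 m.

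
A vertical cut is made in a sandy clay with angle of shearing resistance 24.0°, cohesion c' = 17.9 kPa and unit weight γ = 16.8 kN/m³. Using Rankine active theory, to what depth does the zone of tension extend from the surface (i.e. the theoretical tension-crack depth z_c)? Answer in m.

3.28 m

K_a = tan²(45° − 24.0°/2) = 0.4217; √K_a = 0.6494.
The active pressure is zero where K_a γ z = 2c√K_a, so z_c = 2c/(γ√K_a) = 2×17.9/(16.8×0.6494) = 3.281 m.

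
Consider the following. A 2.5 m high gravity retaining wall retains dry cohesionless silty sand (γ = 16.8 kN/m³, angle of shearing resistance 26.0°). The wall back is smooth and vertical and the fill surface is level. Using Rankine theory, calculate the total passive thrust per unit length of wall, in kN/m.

134 kN/m

K_p = tan²(45° + φ/2) = 2.561.
P_p = ½ K_p γ H² = 0.5 × 2.561 × 16.8 × 2.5² = 134.5 kN/m.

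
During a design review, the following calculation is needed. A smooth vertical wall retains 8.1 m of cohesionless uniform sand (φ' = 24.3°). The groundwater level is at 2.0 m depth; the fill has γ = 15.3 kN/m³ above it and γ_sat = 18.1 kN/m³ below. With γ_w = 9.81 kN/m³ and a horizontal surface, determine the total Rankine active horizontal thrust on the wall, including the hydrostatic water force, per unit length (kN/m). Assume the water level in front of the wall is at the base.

337 kN/m

K_a = tan²(45° − φ/2) = 0.4169.
γ' = 18.1 − 9.81 = 8.290 kN/m³. Depth below WT = 6.1 m.
σ'_h at WT = K_a γ d_w = 12.76 kPa; at base = 12.76 + K_a γ' × 6.1 = 33.84 kPa.
P₁ (0–2.0 m) = ½×12.76×2.0 = 12.76. P₂ (2.0–8.1 m) = ½(12.76+33.84)×6.1 = 142.1.
P_w = ½ γ_w h₂² = 0.5×9.81×6.1² = 182.5. Total = 12.76+142.1+182.5 = 337.4 kN/m.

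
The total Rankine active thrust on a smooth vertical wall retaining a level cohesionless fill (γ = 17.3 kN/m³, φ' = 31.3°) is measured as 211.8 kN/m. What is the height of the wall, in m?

8.80 m

K_a = 0.3162. P_a = ½ K_a γ H² ⇒ H = √(2P_a/(K_a γ)).
H = √(2×211.8/(0.3162×17.3)) = 8.800 m.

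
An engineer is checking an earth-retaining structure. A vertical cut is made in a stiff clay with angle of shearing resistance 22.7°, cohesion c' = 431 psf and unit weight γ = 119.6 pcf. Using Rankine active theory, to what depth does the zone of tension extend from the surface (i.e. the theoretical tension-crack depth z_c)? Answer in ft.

10.8 ft

K_a = tan²(45° − 22.7°/2) = 0.4431; √K_a = 0.6657.
The active pressure is zero where K_a γ z = 2c√K_a, so z_c = 2c/(γ√K_a) = 2×431/(119.6×0.6657) = 10.83 ft.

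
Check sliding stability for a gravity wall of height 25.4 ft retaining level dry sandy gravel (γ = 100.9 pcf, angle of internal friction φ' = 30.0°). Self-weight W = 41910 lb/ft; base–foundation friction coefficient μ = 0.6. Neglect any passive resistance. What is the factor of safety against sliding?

2.32

K_a = tan²(45° − 30.0°/2) = 0.3333.
P_a = ½K_aγH² = 0.5×0.3333×100.9×25.4² = 10850 lb/ft, acting at H/3 = 8.467 ft above the base.
FS_sliding = μW / P_a = 0.6×41910 / 10850 = 2.318.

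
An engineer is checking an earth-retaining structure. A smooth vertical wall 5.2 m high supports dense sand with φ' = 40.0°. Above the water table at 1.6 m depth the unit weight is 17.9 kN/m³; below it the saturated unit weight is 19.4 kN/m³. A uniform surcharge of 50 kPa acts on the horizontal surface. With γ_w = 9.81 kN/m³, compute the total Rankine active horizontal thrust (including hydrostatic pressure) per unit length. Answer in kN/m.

161 kN/m

K_a = tan²(45° − φ/2) = 0.2174.
γ' = 19.4 − 9.81 = 9.590 kN/m³. h₂ = H − d_w = 3.6 m.
σ'_h: at surface K_a·q = 10.87; at WT K_a(q+γd_w) = 17.10; at base K_a(q+γd_w+γ'h₂) = 24.61 kPa.
P₁ = ½(10.87+17.10)×1.6 = 22.38; P₂ = ½(17.10+24.61)×3.6 = 75.07; P_w = ½γ_w h₂² = 63.57.
Total = 22.38+75.07+63.57 = 161.0 kN/m.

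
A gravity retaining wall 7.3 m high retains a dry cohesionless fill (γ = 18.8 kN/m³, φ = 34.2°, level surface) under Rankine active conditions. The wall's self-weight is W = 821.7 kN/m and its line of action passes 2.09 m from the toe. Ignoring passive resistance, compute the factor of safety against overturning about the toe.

5.03

K_a = tan²(45° − 34.2°/2) = 0.2803.
P_a = ½K_aγH² = 0.5×0.2803×18.8×7.3² = 140.4 kN/m, acting at H/3 = 2.433 m above the base.
Overturning moment M_o = P_a × H/3 = 140.4 × 2.433 = 341.7.
Resisting moment M_r = W × 2.09 = 821.7 × 2.09 = 1717.
FS_overturning = M_r/M_o = 1717/341.7 = 5.026.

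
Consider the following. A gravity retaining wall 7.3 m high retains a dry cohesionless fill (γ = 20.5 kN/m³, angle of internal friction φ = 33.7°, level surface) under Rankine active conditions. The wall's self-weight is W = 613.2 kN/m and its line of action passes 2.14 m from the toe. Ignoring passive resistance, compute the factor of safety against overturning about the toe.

3.45

K_a = tan²(45° − 33.7°/2) = 0.2863.
P_a = ½K_aγH² = 0.5×0.2863×20.5×7.3² = 156.4 kN/m, acting at H/3 = 2.433 m above the base.
Overturning moment M_o = P_a × H/3 = 156.4 × 2.433 = 380.5.
Resisting moment M_r = W × 2.14 = 613.2 × 2.14 = 1312.
FS_overturning = M_r/M_o = 1312/380.5 = 3.448.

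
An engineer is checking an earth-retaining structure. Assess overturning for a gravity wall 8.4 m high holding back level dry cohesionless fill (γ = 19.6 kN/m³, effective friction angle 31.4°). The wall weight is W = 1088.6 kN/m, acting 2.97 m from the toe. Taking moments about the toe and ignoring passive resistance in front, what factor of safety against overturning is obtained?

5.30

K_a = tan²(45° − 31.4°/2) = 0.3149.
P_a = ½K_aγH² = 0.5×0.3149×19.6×8.4² = 217.8 kN/m, acting at H/3 = 2.800 m above the base.
Overturning moment M_o = P_a × H/3 = 217.8 × 2.800 = 609.7.
Resisting moment M_r = W × 2.97 = 1088.6 × 2.97 = 3233.
FS_overturning = M_r/M_o = 3233/609.7 = 5.303.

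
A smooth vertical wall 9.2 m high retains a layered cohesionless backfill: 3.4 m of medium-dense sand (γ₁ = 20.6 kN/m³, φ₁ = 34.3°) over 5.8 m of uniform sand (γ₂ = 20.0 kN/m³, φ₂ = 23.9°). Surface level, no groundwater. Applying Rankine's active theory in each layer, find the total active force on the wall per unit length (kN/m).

348 kN/m

K_a1 = tan²(45°−34.3°/2) = 0.2792; K_a2 = tan²(45°−23.9°/2) = 0.4233.
Layer 1: σ at base = K_a1 γ₁ h₁ = 19.55 kPa; P₁ = ½×19.55×3.4 = 33.24.
Layer 2: σ_v at top = γ₁h₁ = 70.04; σ_h top = K_a2×70.04 = 29.65; σ_h base = K_a2×(70.04+20.0×5.8) = 78.76.
P₂ = ½(29.65+78.76)×5.8 = 314.4. Total P_a = 33.24+314.4 = 347.6 kN/m.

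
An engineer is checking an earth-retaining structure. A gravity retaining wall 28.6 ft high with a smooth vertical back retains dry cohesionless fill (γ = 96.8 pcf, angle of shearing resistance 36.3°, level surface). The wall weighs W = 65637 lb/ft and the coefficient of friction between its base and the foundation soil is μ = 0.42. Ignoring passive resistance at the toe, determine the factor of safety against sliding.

2.72

K_a = tan²(45° − 36.3°/2) = 0.2563.
P_a = ½K_aγH² = 0.5×0.2563×96.8×28.6² = 10150 lb/ft, acting at H/3 = 9.533 ft above the base.
FS_sliding = μW / P_a = 0.42×65637 / 10150 = 2.717.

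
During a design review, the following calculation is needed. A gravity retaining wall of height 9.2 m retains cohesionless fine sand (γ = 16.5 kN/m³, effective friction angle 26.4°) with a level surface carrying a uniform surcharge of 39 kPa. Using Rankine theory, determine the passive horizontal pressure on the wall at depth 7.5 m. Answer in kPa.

423 kPa

K_p = (1 + sin φ)/(1 − sin φ) = 2.601.
σ_v = γz + q = 16.5 × 7.5 + 39 = 162.8 kPa.
σ_h = K_p σ_v = 2.601 × 162.8 = 423.4 kPa.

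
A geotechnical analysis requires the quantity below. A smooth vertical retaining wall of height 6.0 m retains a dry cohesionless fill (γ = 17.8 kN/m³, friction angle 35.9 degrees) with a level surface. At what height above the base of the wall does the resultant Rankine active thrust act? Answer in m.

K_a = 0.2607.
The pressure distribution is triangular, so the resultant acts at H/3 above the base = 6.0/3 = 2.000 m.

2.00 m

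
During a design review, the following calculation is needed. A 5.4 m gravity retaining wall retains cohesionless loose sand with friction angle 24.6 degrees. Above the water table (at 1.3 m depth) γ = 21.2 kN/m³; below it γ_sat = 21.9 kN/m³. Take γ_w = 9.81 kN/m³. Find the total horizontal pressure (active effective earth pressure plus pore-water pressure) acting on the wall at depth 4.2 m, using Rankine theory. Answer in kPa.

K_a = (1 − sin φ)/(1 + sin φ) = 0.4121.
γ' = 21.9 − 9.81 = 12.09 kN/m³.
Effective vertical stress at 4.2 m: σ'_v = 21.2×1.3 + 12.09×2.90 = 62.62 kPa.
σ'_h = K_a σ'_v = 0.4121 × 62.62 = 25.81 kPa; u = γ_w × 2.90 = 28.45 kPa.
Total σ_h = 25.81 + 28.45 = 54.26 kPa.

54.3 kPa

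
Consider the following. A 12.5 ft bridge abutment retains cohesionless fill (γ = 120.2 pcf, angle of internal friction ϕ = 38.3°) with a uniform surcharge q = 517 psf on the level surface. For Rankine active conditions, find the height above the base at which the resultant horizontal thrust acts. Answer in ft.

5.02 ft

K_a = 0.2347.
Triangular part P₁ = ½K_aγH² = 2204 at H/3 = 4.167 ft; rectangular part P₂ = K_a q H = 1517 at H/2 = 6.250 ft.
ȳ = (P₁·4.167 + P₂·6.250)/(P₁+P₂) = 5.016 ft.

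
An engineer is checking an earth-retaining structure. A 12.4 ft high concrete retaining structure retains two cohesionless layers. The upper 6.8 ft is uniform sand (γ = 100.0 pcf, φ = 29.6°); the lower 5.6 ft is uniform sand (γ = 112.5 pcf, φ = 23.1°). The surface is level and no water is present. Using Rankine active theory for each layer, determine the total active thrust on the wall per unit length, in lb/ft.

K_a1 = tan²(45°−29.6°/2) = 0.3387; K_a2 = tan²(45°−23.1°/2) = 0.4364.
Layer 1: σ at base = K_a1 γ₁ h₁ = 230.3 psf; P₁ = ½×230.3×6.8 = 783.2.
Layer 2: σ_v at top = γ₁h₁ = 680.0; σ_h top = K_a2×680.0 = 296.8; σ_h base = K_a2×(680.0+112.5×5.6) = 571.7.
P₂ = ½(296.8+571.7)×5.6 = 2432. Total P_a = 783.2+2432 = 3215 lb/ft.

3210 lb/ft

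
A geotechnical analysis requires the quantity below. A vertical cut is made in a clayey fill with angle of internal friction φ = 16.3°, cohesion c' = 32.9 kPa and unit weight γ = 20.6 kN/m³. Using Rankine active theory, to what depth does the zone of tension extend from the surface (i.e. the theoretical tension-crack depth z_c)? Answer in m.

K_a = tan²(45° − 16.3°/2) = 0.5617; √K_a = 0.7495.
The active pressure is zero where K_a γ z = 2c√K_a, so z_c = 2c/(γ√K_a) = 2×32.9/(20.6×0.7495) = 4.262 m.

4.26 m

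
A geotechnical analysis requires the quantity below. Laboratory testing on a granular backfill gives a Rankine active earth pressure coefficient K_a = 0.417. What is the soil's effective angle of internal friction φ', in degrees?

K_a = tan²(45° − φ/2) ⇒ 45° − φ/2 = arctan(√0.417) = 32.85°.
φ = 2(45° − 32.85°) = 24.29°.

24.3°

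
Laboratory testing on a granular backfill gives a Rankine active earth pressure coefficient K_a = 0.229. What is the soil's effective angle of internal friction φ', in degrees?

38.9°

K_a = tan²(45° − φ/2) ⇒ 45° − φ/2 = arctan(√0.229) = 25.57°.
φ = 2(45° − 25.57°) = 38.85°.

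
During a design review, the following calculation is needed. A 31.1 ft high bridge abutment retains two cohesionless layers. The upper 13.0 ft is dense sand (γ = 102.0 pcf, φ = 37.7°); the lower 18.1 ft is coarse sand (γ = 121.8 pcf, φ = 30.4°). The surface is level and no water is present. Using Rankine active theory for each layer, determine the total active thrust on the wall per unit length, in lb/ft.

16500 lb/ft

K_a1 = tan²(45°−37.7°/2) = 0.2411; K_a2 = tan²(45°−30.4°/2) = 0.3280.
Layer 1: σ at base = K_a1 γ₁ h₁ = 319.6 psf; P₁ = ½×319.6×13.0 = 2078.
Layer 2: σ_v at top = γ₁h₁ = 1326; σ_h top = K_a2×1326 = 434.9; σ_h base = K_a2×(1326+121.8×18.1) = 1158.
P₂ = ½(434.9+1158)×18.1 = 14420. Total P_a = 2078+14420 = 16490 lb/ft.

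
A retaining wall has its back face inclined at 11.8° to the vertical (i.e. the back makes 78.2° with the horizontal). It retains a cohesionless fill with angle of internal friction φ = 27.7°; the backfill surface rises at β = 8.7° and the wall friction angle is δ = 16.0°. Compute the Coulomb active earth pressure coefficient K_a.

K_a = sin²(α+φ) / [sin²α · sin(α−δ) · (1 + √{sin(φ+δ)sin(φ−β) / (sin(α−δ)sin(α+β))})²].
With α = 78.2°, φ = 27.7°, δ = 16.0°, β = 8.7°: K_a = 0.4820.

0.482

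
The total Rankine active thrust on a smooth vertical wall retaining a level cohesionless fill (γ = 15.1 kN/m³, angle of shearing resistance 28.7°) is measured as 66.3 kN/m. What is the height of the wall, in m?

K_a = 0.3511. P_a = ½ K_a γ H² ⇒ H = √(2P_a/(K_a γ)).
H = √(2×66.3/(0.3511×15.1)) = 5.001 m.

5.00 m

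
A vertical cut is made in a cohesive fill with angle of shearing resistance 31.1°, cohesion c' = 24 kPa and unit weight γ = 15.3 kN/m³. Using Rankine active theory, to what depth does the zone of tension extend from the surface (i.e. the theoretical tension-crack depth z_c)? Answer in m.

5.56 m

K_a = tan²(45° − 31.1°/2) = 0.3188; √K_a = 0.5646.
The active pressure is zero where K_a γ z = 2c√K_a, so z_c = 2c/(γ√K_a) = 2×24/(15.3×0.5646) = 5.556 m.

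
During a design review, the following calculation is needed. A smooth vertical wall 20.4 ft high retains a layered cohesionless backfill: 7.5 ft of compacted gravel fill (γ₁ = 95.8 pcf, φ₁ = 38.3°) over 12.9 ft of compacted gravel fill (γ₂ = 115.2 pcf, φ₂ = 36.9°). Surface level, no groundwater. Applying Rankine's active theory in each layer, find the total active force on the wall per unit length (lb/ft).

5340 lb/ft

K_a1 = tan²(45°−38.3°/2) = 0.2347; K_a2 = tan²(45°−36.9°/2) = 0.2497.
Layer 1: σ at base = K_a1 γ₁ h₁ = 168.7 psf; P₁ = ½×168.7×7.5 = 632.5.
Layer 2: σ_v at top = γ₁h₁ = 718.5; σ_h top = K_a2×718.5 = 179.4; σ_h base = K_a2×(718.5+115.2×12.9) = 550.4.
P₂ = ½(179.4+550.4)×12.9 = 4707. Total P_a = 632.5+4707 = 5340 lb/ft.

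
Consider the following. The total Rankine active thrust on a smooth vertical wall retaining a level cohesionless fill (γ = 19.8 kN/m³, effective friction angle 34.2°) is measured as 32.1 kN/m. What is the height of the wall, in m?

3.40 m

K_a = 0.2803. P_a = ½ K_a γ H² ⇒ H = √(2P_a/(K_a γ)).
H = √(2×32.1/(0.2803×19.8)) = 3.401 m.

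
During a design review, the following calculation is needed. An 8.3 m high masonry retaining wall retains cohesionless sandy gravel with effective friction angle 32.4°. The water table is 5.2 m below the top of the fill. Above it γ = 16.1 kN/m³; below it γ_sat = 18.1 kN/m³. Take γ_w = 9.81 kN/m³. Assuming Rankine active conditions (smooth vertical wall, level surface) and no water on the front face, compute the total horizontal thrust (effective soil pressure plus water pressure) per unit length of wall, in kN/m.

203 kN/m

K_a = tan²(45° − φ/2) = 0.3022.
γ' = 18.1 − 9.81 = 8.290 kN/m³. Depth below WT = 3.1 m.
σ'_h at WT = K_a γ d_w = 25.30 kPa; at base = 25.30 + K_a γ' × 3.1 = 33.07 kPa.
P₁ (0–5.2 m) = ½×25.30×5.2 = 65.79. P₂ (5.2–8.3 m) = ½(25.30+33.07)×3.1 = 90.48.
P_w = ½ γ_w h₂² = 0.5×9.81×3.1² = 47.14. Total = 65.79+90.48+47.14 = 203.4 kN/m.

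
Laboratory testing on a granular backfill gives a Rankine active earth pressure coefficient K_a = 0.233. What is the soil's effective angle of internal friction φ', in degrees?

K_a = tan²(45° − φ/2) ⇒ 45° − φ/2 = arctan(√0.233) = 25.77°.
φ = 2(45° − 25.77°) = 38.47°.

38.5°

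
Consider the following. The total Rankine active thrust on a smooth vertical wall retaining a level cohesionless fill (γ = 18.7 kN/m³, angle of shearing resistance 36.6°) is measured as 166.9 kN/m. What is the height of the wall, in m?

8.40 m

K_a = 0.2530. P_a = ½ K_a γ H² ⇒ H = √(2P_a/(K_a γ)).
H = √(2×166.9/(0.2530×18.7)) = 8.400 m.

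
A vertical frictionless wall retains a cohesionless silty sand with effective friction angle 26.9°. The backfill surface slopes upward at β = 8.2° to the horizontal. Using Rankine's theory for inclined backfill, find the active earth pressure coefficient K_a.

0.391

K_a = cos β · (cos β − √(cos²β − cos²φ)) / (cos β + √(cos²β − cos²φ)).
cos β = 0.9898, cos φ = 0.8918, √(cos²β − cos²φ) = 0.4294.
K_a = 0.9898 × (0.9898 − 0.4294)/(0.9898 + 0.4294) = 0.3909.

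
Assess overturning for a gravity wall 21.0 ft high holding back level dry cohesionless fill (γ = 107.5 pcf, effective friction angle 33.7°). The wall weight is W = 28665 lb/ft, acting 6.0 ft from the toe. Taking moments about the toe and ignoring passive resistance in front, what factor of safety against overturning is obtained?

3.62

K_a = tan²(45° − 33.7°/2) = 0.2863.
P_a = ½K_aγH² = 0.5×0.2863×107.5×21.0² = 6786 lb/ft, acting at H/3 = 7.000 ft above the base.
Overturning moment M_o = P_a × H/3 = 6786 × 7.000 = 47510.
Resisting moment M_r = W × 6.0 = 28665 × 6.0 = 172000.
FS_overturning = M_r/M_o = 172000/47510 = 3.620.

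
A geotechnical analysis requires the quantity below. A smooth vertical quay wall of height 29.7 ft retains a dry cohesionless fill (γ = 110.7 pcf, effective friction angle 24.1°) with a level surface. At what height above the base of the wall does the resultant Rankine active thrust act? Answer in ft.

K_a = 0.4201.
The pressure distribution is triangular, so the resultant acts at H/3 above the base = 29.7/3 = 9.900 ft.

9.90 ft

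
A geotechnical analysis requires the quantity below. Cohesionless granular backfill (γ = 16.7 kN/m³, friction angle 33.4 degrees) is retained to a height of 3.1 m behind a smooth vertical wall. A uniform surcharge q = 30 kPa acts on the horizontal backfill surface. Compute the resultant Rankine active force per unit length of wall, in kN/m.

K_a = tan²(45° − φ/2) = 0.2899.
Soil triangle: ½ K_a γ H² = 0.5×0.2899×16.7×3.1² = 23.26 kN/m.
Surcharge rectangle: K_a q H = 0.2899×30×3.1 = 26.96 kN/m.
Total = 23.26 + 26.96 = 50.23 kN/m.

50.2 kN/m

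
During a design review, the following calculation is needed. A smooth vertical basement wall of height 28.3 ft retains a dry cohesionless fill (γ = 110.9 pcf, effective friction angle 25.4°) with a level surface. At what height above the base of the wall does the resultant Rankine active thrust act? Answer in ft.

K_a = 0.3996.
The pressure distribution is triangular, so the resultant acts at H/3 above the base = 28.3/3 = 9.433 ft.

9.43 ft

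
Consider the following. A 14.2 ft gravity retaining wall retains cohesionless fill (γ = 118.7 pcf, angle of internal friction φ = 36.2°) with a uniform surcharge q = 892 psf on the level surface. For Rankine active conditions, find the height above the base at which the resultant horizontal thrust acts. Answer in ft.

5.95 ft

K_a = 0.2574.
Triangular part P₁ = ½K_aγH² = 3080 at H/3 = 4.733 ft; rectangular part P₂ = K_a q H = 3260 at H/2 = 7.100 ft.
ȳ = (P₁·4.733 + P₂·7.100)/(P₁+P₂) = 5.950 ft.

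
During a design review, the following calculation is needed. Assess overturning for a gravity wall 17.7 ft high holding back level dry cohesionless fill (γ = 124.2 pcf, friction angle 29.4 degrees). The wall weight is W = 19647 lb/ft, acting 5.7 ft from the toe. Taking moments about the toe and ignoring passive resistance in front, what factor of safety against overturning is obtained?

2.86

K_a = tan²(45° − 29.4°/2) = 0.3415.
P_a = ½K_aγH² = 0.5×0.3415×124.2×17.7² = 6643 lb/ft, acting at H/3 = 5.900 ft above the base.
Overturning moment M_o = P_a × H/3 = 6643 × 5.900 = 39200.
Resisting moment M_r = W × 5.7 = 19647 × 5.7 = 112000.
FS_overturning = M_r/M_o = 112000/39200 = 2.857.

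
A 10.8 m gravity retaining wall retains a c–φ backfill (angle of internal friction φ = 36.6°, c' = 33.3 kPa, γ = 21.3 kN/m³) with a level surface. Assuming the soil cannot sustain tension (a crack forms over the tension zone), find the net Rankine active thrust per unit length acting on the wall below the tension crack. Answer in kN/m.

K_a = 0.2530; √K_a = 0.5029.
Tension-crack depth z_c = 2c/(γ√K_a) = 2×33.3/(21.3×0.5029) = 6.217 m.
σ_a at base = K_a γ H − 2c√K_a = 0.2530×21.3×10.8 − 2×33.3×0.5029 = 24.69 kPa.
P_a = ½ × 24.69 × (H − z_c) = 0.5×24.69×4.583 = 56.59 kN/m.

56.6 kN/m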